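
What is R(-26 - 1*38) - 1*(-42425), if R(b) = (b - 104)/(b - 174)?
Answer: 721237/17 ≈ 42426.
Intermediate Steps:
R(b) = (-104 + b)/(-174 + b)
R(-26 - 1*38) - 1*(-42425) = (-104 + (-26 - 1*38))/(-174 + (-26 - 1*38)) - 1*(-42425) = (-104 + (-26 - 38))/(-174 + (-26 - 38)) + 42425 = (-104 - 64)/(-174 - 64) + 42425 = -168/(-238) + 42425 = -1/238*(-168) + 42425 = 12/17 + 42425 = 721237/17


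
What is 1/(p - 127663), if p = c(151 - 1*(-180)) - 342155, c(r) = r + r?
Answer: -1/469156 ≈ -2.1315e-6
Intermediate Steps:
c(r) = 2*r
p = -341493 (p = 2*(151 - 1*(-180)) - 342155 = 2*(151 + 180) - 342155 = 2*331 - 342155 = 662 - 342155 = -341493)
1/(p - 127663) = 1/(-341493 - 127663) = 1/(-469156) = -1/469156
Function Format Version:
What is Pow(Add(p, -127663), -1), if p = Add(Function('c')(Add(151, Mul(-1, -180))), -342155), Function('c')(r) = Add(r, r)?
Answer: Rational(-1, 469156) ≈ -2.1315e-6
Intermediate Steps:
Function('c')(r) = Mul(2, r)
p = -341493 (p = Add(Mul(2, Add(151, Mul(-1, -180))), -342155) = Add(Mul(2, Add(151, 180)), -342155) = Add(Mul(2, 331), -342155) = Add(662, -342155) = -341493)
Pow(Add(p, -127663), -1) = Pow(Add(-341493, -127663), -1) = Pow(-469156, -1) = Rational(-1, 469156)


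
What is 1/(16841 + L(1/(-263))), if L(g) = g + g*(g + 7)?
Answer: 69169/1164873026 ≈ 5.9379e-5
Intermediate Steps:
L(g) = g + g*(7 + g)
1/(16841 + L(1/(-263))) = 1/(16841 + (8 + 1/(-263))/(-263)) = 1/(16841 - (8 - 1/263)/263) = 1/(16841 - 1/263*2103/263) = 1/(16841 - 2103/69169) = 1/(1164873026/69169) = 69169/1164873026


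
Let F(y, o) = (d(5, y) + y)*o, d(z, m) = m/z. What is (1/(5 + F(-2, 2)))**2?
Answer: 25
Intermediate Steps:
F(y, o) = 6*o*y/5 (F(y, o) = (y/5 + y)*o = (6*y/5)*o = 6*o*y/5)
(1/(5 + F(-2, 2)))**2 = (1/(5 + (6/5)*2*(-2)))**2 = (1/(5 - 24/5))**2 = (1/(1/5))**2 = 5**2 = 25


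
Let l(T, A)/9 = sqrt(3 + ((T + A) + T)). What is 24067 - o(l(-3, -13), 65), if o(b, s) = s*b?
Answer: 24067 - 2340*I ≈ 24067.0 - 2340.0*I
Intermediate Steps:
l(T, A) = 9*sqrt(3 + A + 2*T) (l(T, A) = 9*sqrt(3 + ((T + A) + T)) = 9*sqrt(3 + ((A + T) + T)) = 9*sqrt(3 + (A + 2*T)) = 9*sqrt(3 + A + 2*T))
o(b, s) = b*s
24067 - o(l(-3, -13), 65) = 24067 - 9*sqrt(3 - 13 + 2*(-3))*65 = 24067 - 9*sqrt(3 - 13 - 6)*65 = 24067 - 9*sqrt(-16)*65 = 24067 - 9*(4*I)*65 = 24067 - 36*I*65 = 24067 - 2340*I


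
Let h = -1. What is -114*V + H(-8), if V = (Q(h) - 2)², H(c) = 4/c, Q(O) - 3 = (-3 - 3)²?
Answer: -312133/2 ≈ -1.5607e+5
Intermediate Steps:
Q(O) = 39 (Q(O) = 3 + (-3 - 3)² = 3 + (-6)² = 3 + 36 = 39)
V = 1369 (V = (39 - 2)² = 37² = 1369)
-114*V + H(-8) = -114*1369 + 4/(-8) = -156066 + 4*(-⅛) = -156066 - ½ = -312133/2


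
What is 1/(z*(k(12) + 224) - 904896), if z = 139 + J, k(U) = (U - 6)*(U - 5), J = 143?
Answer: -1/829884 ≈ -1.2050e-6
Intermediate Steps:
k(U) = (-6 + U)*(-5 + U)
z = 282 (z = 139 + 143 = 282)
1/(z*(k(12) + 224) - 904896) = 1/(282*((30 + 12**2 - 11*12) + 224) - 904896) = 1/(282*((30 + 144 - 132) + 224) - 904896) = 1/(282*(42 + 224) - 904896) = 1/(282*266 - 904896) = 1/(75012 - 904896) = 1/(-829884) = -1/829884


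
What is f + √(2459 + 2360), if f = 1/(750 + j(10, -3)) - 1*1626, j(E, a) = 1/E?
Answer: -12196616/7501 + √4819 ≈ -1556.6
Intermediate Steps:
f = -12196616/7501 (f = 1/(750 + 1/10) - 1*1626 = 1/(750 + ⅒) - 1626 = 1/(7501/10) - 1626 = 10/7501 - 1626 = -12196616/7501 ≈ -1626.0)
f + √(2459 + 2360) = -12196616/7501 + √(2459 + 2360) = -12196616/7501 + √4819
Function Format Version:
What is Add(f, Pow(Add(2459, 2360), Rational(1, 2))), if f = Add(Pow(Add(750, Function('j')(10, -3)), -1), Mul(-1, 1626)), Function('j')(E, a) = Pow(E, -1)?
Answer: Add(Rational(-12196616, 7501), Pow(4819, Rational(1, 2))) ≈ -1556.6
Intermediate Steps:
f = Rational(-12196616, 7501) (f = Add(Pow(Add(750, Pow(10, -1)), -1), Mul(-1, 1626)) = Add(Pow(Add(750, Rational(1, 10)), -1), -1626) = Add(Pow(Rational(7501, 10), -1), -1626) = Add(Rational(10, 7501), -1626) = Rational(-12196616, 7501) ≈ -1626.0)
Add(f, Pow(Add(2459, 2360), Rational(1, 2))) = Add(Rational(-12196616, 7501), Pow(Add(2459, 2360), Rational(1, 2))) = Add(Rational(-12196616, 7501), Pow(4819, Rational(1, 2)))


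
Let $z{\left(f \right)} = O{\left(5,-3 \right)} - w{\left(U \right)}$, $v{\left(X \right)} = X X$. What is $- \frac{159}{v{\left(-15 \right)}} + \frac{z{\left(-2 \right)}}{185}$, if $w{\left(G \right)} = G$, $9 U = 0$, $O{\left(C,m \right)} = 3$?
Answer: $- \frac{1916}{2775} \approx -0.69045$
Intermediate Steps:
$U = 0$ ($U = \frac{1}{9} \cdot 0 = 0$)
$v{\left(X \right)} = X^{2}$
$z{\left(f \right)} = 3$ ($z{\left(f \right)} = 3 - 0 = 3 + 0 = 3$)
$- \frac{159}{v{\left(-15 \right)}} + \frac{z{\left(-2 \right)}}{185} = - \frac{159}{\left(-15\right)^{2}} + \frac{3}{185} = - \frac{159}{225} + 3 \cdot \frac{1}{185} = \left(-159\right) \frac{1}{225} + \frac{3}{185} = - \frac{53}{75} + \frac{3}{185} = - \frac{1916}{2775}$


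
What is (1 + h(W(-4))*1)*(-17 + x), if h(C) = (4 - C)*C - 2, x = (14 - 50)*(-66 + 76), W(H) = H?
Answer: 12441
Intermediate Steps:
x = -360 (x = -36*10 = -360)
h(C) = -2 + C*(4 - C) (h(C) = C*(4 - C) - 2 = -2 + C*(4 - C))
(1 + h(W(-4))*1)*(-17 + x) = (1 + (-2 - 1*(-4)**2 + 4*(-4))*1)*(-17 - 360) = (1 + (-2 - 1*16 - 16)*1)*(-377) = (1 + (-2 - 16 - 16)*1)*(-377) = (1 - 34*1)*(-377) = (1 - 34)*(-377) = -33*(-377) = 12441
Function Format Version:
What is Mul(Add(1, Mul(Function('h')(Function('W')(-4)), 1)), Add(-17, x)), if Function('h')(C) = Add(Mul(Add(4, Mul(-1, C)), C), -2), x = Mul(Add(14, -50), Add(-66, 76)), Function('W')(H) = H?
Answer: 12441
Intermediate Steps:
x = -360 (x = Mul(-36, 10) = -360)
Function('h')(C) = Add(-2, Mul(C, Add(4, Mul(-1, C)))) (Function('h')(C) = Add(Mul(C, Add(4, Mul(-1, C))), -2) = Add(-2, Mul(C, Add(4, Mul(-1, C)))))
Mul(Add(1, Mul(Function('h')(Function('W')(-4)), 1)), Add(-17, x)) = Mul(Add(1, Mul(Add(-2, Mul(-1, Pow(-4, 2)), Mul(4, -4)), 1)), Add(-17, -360)) = Mul(Add(1, Mul(Add(-2, Mul(-1, 16), -16), 1)), -377) = Mul(Add(1, Mul(Add(-2, -16, -16), 1)), -377) = Mul(Add(1, Mul(-34, 1)), -377) = Mul(Add(1, -34), -377) = Mul(-33, -377) = 12441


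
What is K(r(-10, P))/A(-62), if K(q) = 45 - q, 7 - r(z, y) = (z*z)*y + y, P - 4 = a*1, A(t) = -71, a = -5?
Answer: 63/71 ≈ 0.88732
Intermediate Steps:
P = -1 (P = 4 - 5*1 = 4 - 5 = -1)
r(z, y) = 7 - y - y*z² (r(z, y) = 7 - ((z*z)*y + y) = 7 - (z²*y + y) = 7 - (y*z² + y) = 7 - (y + y*z²) = 7 + (-y - y*z²) = 7 - y - y*z²)
K(r(-10, P))/A(-62) = (45 - (7 - 1*(-1) - 1*(-1)*(-10)²))/(-71) = (45 - (7 + 1 - 1*(-1)*100))*(-1/71) = (45 - (7 + 1 + 100))*(-1/71) = (45 - 1*108)*(-1/71) = (45 - 108)*(-1/71) = -63*(-1/71) = 63/71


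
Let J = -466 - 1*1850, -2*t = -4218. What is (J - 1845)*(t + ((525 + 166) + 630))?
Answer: -14272230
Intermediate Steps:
t = 2109 (t = -1/2*(-4218) = 2109)
J = -2316 (J = -466 - 1850 = -2316)
(J - 1845)*(t + ((525 + 166) + 630)) = (-2316 - 1845)*(2109 + ((525 + 166) + 630)) = -4161*(2109 + (691 + 630)) = -4161*(2109 + 1321) = -4161*3430 = -14272230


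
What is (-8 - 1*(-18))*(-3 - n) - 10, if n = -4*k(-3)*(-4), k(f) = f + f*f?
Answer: -1000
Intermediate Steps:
k(f) = f + f²
n = 96 (n = -(-12)*(1 - 3)*(-4) = -(-12)*(-2)*(-4) = -4*6*(-4) = -24*(-4) = 96)
(-8 - 1*(-18))*(-3 - n) - 10 = (-8 - 1*(-18))*(-3 - 1*96) - 10 = (-8 + 18)*(-3 - 96) - 10 = 10*(-99) - 10 = -990 - 10 = -1000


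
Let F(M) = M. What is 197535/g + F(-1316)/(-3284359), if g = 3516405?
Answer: 43560229603/769942427293 ≈ 0.056576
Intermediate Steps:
197535/g + F(-1316)/(-3284359) = 197535/3516405 - 1316/(-3284359) = 197535*(1/3516405) - 1316*(-1/3284359) = 13169/234427 + 1316/3284359 = 43560229603/769942427293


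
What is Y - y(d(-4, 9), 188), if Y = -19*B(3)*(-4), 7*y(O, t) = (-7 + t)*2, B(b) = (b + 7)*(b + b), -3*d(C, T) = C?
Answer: 31558/7 ≈ 4508.3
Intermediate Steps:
d(C, T) = -C/3
B(b) = 2*b*(7 + b) (B(b) = (7 + b)*(2*b) = 2*b*(7 + b))
y(O, t) = -2 + 2*t/7 (y(O, t) = ((-7 + t)*2)/7 = (-14 + 2*t)/7 = -2 + 2*t/7)
Y = 4560 (Y = -38*3*(7 + 3)*(-4) = -38*3*10*(-4) = -19*60*(-4) = -1140*(-4) = 4560)
Y - y(d(-4, 9), 188) = 4560 - (-2 + (2/7)*188) = 4560 - (-2 + 376/7) = 4560 - 1*362/7 = 4560 - 362/7 = 31558/7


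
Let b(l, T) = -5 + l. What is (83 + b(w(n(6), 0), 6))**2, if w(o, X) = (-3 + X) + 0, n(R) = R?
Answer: 5625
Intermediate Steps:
w(o, X) = -3 + X
(83 + b(w(n(6), 0), 6))**2 = (83 + (-5 + (-3 + 0)))**2 = (83 + (-5 - 3))**2 = (83 - 8)**2 = 75**2 = 5625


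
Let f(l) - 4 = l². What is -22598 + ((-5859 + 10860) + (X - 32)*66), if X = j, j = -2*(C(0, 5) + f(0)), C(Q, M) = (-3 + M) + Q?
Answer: -20501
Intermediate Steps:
C(Q, M) = -3 + M + Q
f(l) = 4 + l²
j = -12 (j = -2*((-3 + 5 + 0) + (4 + 0²)) = -2*(2 + (4 + 0)) = -2*(2 + 4) = -2*6 = -12)
X = -12
-22598 + ((-5859 + 10860) + (X - 32)*66) = -22598 + ((-5859 + 10860) + (-12 - 32)*66) = -22598 + (5001 - 44*66) = -22598 + (5001 - 2904) = -22598 + 2097 = -20501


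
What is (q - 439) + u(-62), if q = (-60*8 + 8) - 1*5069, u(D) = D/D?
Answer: -5979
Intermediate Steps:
u(D) = 1
q = -5541 (q = (-480 + 8) - 5069 = -472 - 5069 = -5541)
(q - 439) + u(-62) = (-5541 - 439) + 1 = -5980 + 1 = -5979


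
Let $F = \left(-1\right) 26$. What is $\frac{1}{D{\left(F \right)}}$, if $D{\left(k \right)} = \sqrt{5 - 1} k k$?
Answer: $\frac{1}{1352} \approx 0.00073965$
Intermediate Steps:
$F = -26$
$D{\left(k \right)} = 2 k^{2}$ ($D{\left(k \right)} = \sqrt{4} k k = 2 k k = 2 k^{2}$)
$\frac{1}{D{\left(F \right)}} = \frac{1}{2 \left(-26\right)^{2}} = \frac{1}{2 \cdot 676} = \frac{1}{1352}$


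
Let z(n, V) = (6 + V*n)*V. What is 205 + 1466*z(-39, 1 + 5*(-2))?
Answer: -4710053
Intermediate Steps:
z(n, V) = V*(6 + V*n)
205 + 1466*z(-39, 1 + 5*(-2)) = 205 + 1466*((1 + 5*(-2))*(6 + (1 + 5*(-2))*(-39))) = 205 + 1466*((1 - 10)*(6 + (1 - 10)*(-39))) = 205 + 1466*(-9*(6 - 9*(-39))) = 205 + 1466*(-9*(6 + 351)) = 205 + 1466*(-9*357) = 205 + 1466*(-3213) = 205 - 4710258 = -4710053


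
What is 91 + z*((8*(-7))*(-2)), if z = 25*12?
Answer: 33691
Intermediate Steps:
z = 300
91 + z*((8*(-7))*(-2)) = 91 + 300*((8*(-7))*(-2)) = 91 + 300*(-56*(-2)) = 91 + 300*112 = 91 + 33600 = 33691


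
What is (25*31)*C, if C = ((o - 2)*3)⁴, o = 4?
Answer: 1004400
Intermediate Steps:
C = 1296 (C = ((4 - 2)*3)⁴ = (2*3)⁴ = 6⁴ = 1296)
(25*31)*C = (25*31)*1296 = 775*1296 = 1004400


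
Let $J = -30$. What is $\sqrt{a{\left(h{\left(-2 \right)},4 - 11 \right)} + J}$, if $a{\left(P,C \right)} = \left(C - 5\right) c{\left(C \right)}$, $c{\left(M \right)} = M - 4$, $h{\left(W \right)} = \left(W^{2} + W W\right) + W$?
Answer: $\sqrt{102} \approx 10.1$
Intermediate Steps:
$h{\left(W \right)} = W + 2 W^{2}$ ($h{\left(W \right)} = \left(W^{2} + W^{2}\right) + W = 2 W^{2} + W = W + 2 W^{2}$)
$c{\left(M \right)} = -4 + M$
$a{\left(P,C \right)} = \left(-5 + C\right) \left(-4 + C\right)$ ($a{\left(P,C \right)} = \left(C - 5\right) \left(-4 + C\right) = \left(-5 + C\right) \left(-4 + C\right)$)
$\sqrt{a{\left(h{\left(-2 \right)},4 - 11 \right)} + J} = \sqrt{\left(-5 + \left(4 - 11\right)\right) \left(-4 + \left(4 - 11\right)\right) - 30} = \sqrt{\left(-5 - 7\right) \left(-4 - 7\right) - 30} = \sqrt{\left(-12\right) \left(-11\right) - 30} = \sqrt{132 - 30} = \sqrt{102}$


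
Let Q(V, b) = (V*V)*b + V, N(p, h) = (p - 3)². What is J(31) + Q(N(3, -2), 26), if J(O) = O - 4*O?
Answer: -93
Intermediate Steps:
N(p, h) = (-3 + p)²
Q(V, b) = V + b*V² (Q(V, b) = V²*b + V = b*V² + V = V + b*V²)
J(O) = -3*O
J(31) + Q(N(3, -2), 26) = -3*31 + (-3 + 3)²*(1 + (-3 + 3)²*26) = -93 + 0²*(1 + 0²*26) = -93 + 0*(1 + 0*26) = -93 + 0*(1 + 0) = -93 + 0*1 = -93 + 0 = -93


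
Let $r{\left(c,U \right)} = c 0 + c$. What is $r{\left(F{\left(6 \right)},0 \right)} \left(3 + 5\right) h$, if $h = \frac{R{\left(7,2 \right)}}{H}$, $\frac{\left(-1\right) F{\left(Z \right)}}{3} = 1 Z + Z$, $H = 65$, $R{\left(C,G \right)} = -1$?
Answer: $\frac{288}{65} \approx 4.4308$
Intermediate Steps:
$F{\left(Z \right)} = - 6 Z$ ($F{\left(Z \right)} = - 3 \left(1 Z + Z\right) = - 3 \left(Z + Z\right) = - 3 \cdot 2 Z = - 6 Z$)
$h = - \frac{1}{65} \approx -0.015385$
$r{\left(c,U \right)} = c$ ($r{\left(c,U \right)} = 0 + c = c$)
$r{\left(F{\left(6 \right)},0 \right)} \left(3 + 5\right) h = \left(-6\right) 6 \left(3 + 5\right) \left(- \frac{1}{65}\right) = \left(-36\right) 8 \left(- \frac{1}{65}\right) = \left(-288\right) \left(- \frac{1}{65}\right) = \frac{288}{65}$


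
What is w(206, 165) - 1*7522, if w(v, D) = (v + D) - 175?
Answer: -7326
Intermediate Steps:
w(v, D) = -175 + D + v (w(v, D) = (D + v) - 175 = -175 + D + v)
w(206, 165) - 1*7522 = (-175 + 165 + 206) - 1*7522 = 196 - 7522 = -7326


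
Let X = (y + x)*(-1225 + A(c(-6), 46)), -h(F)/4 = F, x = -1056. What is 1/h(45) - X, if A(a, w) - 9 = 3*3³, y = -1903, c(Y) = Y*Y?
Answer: -604523701/180 ≈ -3.3585e+6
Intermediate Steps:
c(Y) = Y²
h(F) = -4*F
A(a, w) = 90 (A(a, w) = 9 + 3*3³ = 9 + 3*27 = 9 + 81 = 90)
X = 3358465 (X = (-1903 - 1056)*(-1225 + 90) = -2959*(-1135) = 3358465)
1/h(45) - X = 1/(-4*45) - 1*3358465 = 1/(-180) - 3358465 = -1/180 - 3358465 = -604523701/180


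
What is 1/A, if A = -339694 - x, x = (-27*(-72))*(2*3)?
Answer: -1/351358 ≈ -2.8461e-6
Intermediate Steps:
x = 11664 (x = 1944*6 = 11664)
A = -351358 (A = -339694 - 1*11664 = -339694 - 11664 = -351358)
1/A = 1/(-351358) = -1/351358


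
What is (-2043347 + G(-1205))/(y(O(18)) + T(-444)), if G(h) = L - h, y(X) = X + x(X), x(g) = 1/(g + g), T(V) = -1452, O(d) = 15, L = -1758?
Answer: 61317000/43109 ≈ 1422.4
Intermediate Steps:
x(g) = 1/(2*g)
y(X) = X + 1/(2*X)
G(h) = -1758 - h
(-2043347 + G(-1205))/(y(O(18)) + T(-444)) = (-2043347 + (-1758 - 1*(-1205)))/((15 + (1/2)/15) - 1452) = (-2043347 + (-1758 + 1205))/((15 + (1/2)*(1/15)) - 1452) = (-2043347 - 553)/((15 + 1/30) - 1452) = -2043900/(451/30 - 1452) = -2043900/(-43109/30) = -2043900*(-30/43109) = 61317000/43109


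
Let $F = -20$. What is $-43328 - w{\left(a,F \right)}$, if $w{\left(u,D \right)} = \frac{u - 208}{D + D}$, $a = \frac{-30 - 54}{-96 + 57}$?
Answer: $- \frac{5633309}{130} \approx -43333.0$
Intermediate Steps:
$a = \frac{28}{13}$ ($a = - \frac{84}{-39} = \left(-84\right) \left(- \frac{1}{39}\right) = \frac{28}{13} \approx 2.1538$)
$w{\left(u,D \right)} = \frac{-208 + u}{2 D}$
$-43328 - w{\left(a,F \right)} = -43328 - \frac{-208 + \frac{28}{13}}{2 \left(-20\right)} = -43328 - \frac{1}{2} \left(- \frac{1}{20}\right) \left(- \frac{2676}{13}\right) = -43328 - \frac{669}{130} = - \frac{5633309}{130}$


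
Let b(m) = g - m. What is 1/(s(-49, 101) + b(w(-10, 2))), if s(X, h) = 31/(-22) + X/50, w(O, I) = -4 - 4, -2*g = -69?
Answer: 550/22061 ≈ 0.024931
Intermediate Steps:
g = 69/2 (g = -1/2*(-69) = 69/2 ≈ 34.500)
w(O, I) = -8
s(X, h) = -31/22 + X/50 (s(X, h) = 31*(-1/22) + X*(1/50) = -31/22 + X/50)
b(m) = 69/2 - m
1/(s(-49, 101) + b(w(-10, 2))) = 1/((-31/22 + (1/50)*(-49)) + (69/2 - 1*(-8))) = 1/((-31/22 - 49/50) + (69/2 + 8)) = 1/(-657/275 + 85/2) = 1/(22061/550) = 550/22061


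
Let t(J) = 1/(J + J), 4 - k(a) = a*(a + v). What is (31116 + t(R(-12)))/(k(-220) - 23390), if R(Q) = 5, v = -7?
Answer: -311161/733260 ≈ -0.42435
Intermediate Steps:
k(a) = 4 - a*(-7 + a) (k(a) = 4 - a*(a - 7) = 4 - a*(-7 + a))
t(J) = 1/(2*J)
(31116 + t(R(-12)))/(k(-220) - 23390) = (31116 + (½)/5)/((4 - 1*(-220)² + 7*(-220)) - 23390) = (31116 + (½)*(⅕))/((4 - 1*48400 - 1540) - 23390) = (31116 + ⅒)/((4 - 48400 - 1540) - 23390) = 311161/(10*(-49936 - 23390)) = (311161/10)/(-73326) = (311161/10)*(-1/73326) = -311161/733260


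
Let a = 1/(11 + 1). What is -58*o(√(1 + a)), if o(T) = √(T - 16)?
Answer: -29*I*√(576 - 6*√39)/3 ≈ -224.33*I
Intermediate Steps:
a = 1/12 ≈ 0.083333
o(T) = √(-16 + T)
-58*o(√(1 + a)) = -58*√(-16 + √(1 + 1/12)) = -58*√(-16 + √(13/12)) = -58*√(-16 + √39/6)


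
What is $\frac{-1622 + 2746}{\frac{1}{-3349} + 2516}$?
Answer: $\frac{3764276}{8426083} \approx 0.44674$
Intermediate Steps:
$\frac{-1622 + 2746}{\frac{1}{-3349} + 2516} = \frac{1124}{- \frac{1}{3349} + 2516} = \frac{1124}{\frac{8426083}{3349}} = 1124 \cdot \frac{3349}{8426083} = \frac{3764276}{8426083}$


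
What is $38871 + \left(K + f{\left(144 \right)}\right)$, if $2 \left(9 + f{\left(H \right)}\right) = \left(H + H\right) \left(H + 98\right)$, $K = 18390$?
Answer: $92100$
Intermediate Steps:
$f{\left(H \right)} = -9 + H \left(98 + H\right)$ ($f{\left(H \right)} = -9 + \frac{\left(H + H\right) \left(H + 98\right)}{2} = -9 + \frac{2 H \left(98 + H\right)}{2} = -9 + H \left(98 + H\right)$)
$38871 + \left(K + f{\left(144 \right)}\right) = 38871 + \left(18390 + \left(-9 + 144^{2} + 98 \cdot 144\right)\right) = 38871 + \left(18390 + \left(-9 + 20736 + 14112\right)\right) = 38871 + \left(18390 + 34839\right) = 38871 + 53229 = 92100$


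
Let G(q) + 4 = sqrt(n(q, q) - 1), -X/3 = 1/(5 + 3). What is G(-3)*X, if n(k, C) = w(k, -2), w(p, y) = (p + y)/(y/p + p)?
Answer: 3/2 - 3*sqrt(14)/28 ≈ 1.0991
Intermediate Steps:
w(p, y) = (p + y)/(p + y/p)
n(k, C) = k*(-2 + k)/(-2 + k**2) (n(k, C) = k*(k - 2)/(-2 + k**2) = k*(-2 + k)/(-2 + k**2))
X = -3/8 (X = -3/(5 + 3) = -3/8 ≈ -0.37500)
G(q) = -4 + sqrt(-1 + q*(-2 + q)/(-2 + q**2)) (G(q) = -4 + sqrt(q*(-2 + q)/(-2 + q**2) - 1) = -4 + sqrt(-1 + q*(-2 + q)/(-2 + q**2)))
G(-3)*X = (-4 + sqrt(2)*sqrt((1 - 1*(-3))/(-2 + (-3)**2)))*(-3/8) = (-4 + sqrt(2)*sqrt((1 + 3)/(-2 + 9)))*(-3/8) = (-4 + sqrt(2)*sqrt(4/7))*(-3/8) = (-4 + sqrt(2)*(2*sqrt(7)/7))*(-3/8) = (-4 + 2*sqrt(14)/7)*(-3/8) = 3/2 - 3*sqrt(14)/28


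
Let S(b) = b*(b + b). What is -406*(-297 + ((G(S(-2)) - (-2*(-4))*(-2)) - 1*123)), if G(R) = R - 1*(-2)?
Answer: 159964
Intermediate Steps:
S(b) = 2*b² (S(b) = b*(2*b) = 2*b²)
G(R) = 2 + R (G(R) = R + 2 = 2 + R)
-406*(-297 + ((G(S(-2)) - (-2*(-4))*(-2)) - 1*123)) = -406*(-297 + (((2 + 2*(-2)²) - (-2*(-4))*(-2)) - 1*123)) = -406*(-297 + (((2 + 2*4) - 8*(-2)) - 123)) = -406*(-297 + (((2 + 8) - 1*(-16)) - 123)) = -406*(-297 + ((10 + 16) - 123)) = -406*(-297 + (26 - 123)) = -406*(-297 - 97) = -406*(-394) = 159964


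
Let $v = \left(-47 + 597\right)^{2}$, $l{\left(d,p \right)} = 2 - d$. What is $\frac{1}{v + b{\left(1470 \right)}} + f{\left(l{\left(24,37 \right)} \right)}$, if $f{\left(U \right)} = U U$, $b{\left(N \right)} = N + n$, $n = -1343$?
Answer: $\frac{146471469}{302627} \approx 484.0$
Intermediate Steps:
$b{\left(N \right)} = -1343 + N$ ($b{\left(N \right)} = N - 1343 = -1343 + N$)
$f{\left(U \right)} = U^{2}$
$v = 302500$ ($v = 550^{2} = 302500$)
$\frac{1}{v + b{\left(1470 \right)}} + f{\left(l{\left(24,37 \right)} \right)} = \frac{1}{302500 + \left(-1343 + 1470\right)} + \left(2 - 24\right)^{2} = \frac{1}{302500 + 127} + \left(2 - 24\right)^{2} = \frac{1}{302627} + \left(-22\right)^{2} = \frac{1}{302627} + 484 = \frac{146471469}{302627}$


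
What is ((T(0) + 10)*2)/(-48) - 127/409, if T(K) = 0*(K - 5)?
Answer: -3569/4908 ≈ -0.72718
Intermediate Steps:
T(K) = 0 (T(K) = 0*(-5 + K) = 0)
((T(0) + 10)*2)/(-48) - 127/409 = ((0 + 10)*2)/(-48) - 127/409 = (10*2)*(-1/48) - 127*1/409 = 20*(-1/48) - 127/409 = -5/12 - 127/409 = -3569/4908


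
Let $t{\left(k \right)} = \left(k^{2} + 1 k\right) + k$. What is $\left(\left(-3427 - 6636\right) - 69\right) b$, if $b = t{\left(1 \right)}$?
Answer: $-30396$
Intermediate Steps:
$t{\left(k \right)} = k^{2} + 2 k$ ($t{\left(k \right)} = \left(k^{2} + k\right) + k = \left(k + k^{2}\right) + k = k^{2} + 2 k$)
$b = 3$ ($b = 1 \left(2 + 1\right) = 1 \cdot 3 = 3$)
$\left(\left(-3427 - 6636\right) - 69\right) b = \left(\left(-3427 - 6636\right) - 69\right) 3 = \left(-10063 + \left(-318 + 249\right)\right) 3 = \left(-10063 - 69\right) 3 = \left(-10132\right) 3 = -30396$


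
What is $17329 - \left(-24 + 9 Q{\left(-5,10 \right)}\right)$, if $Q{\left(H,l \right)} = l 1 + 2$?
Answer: $17245$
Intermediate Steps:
$Q{\left(H,l \right)} = 2 + l$ ($Q{\left(H,l \right)} = l + 2 = 2 + l$)
$17329 - \left(-24 + 9 Q{\left(-5,10 \right)}\right) = 17329 + \left(- 9 \left(2 + 10\right) + \left(35 - 11\right)\right) = 17329 + \left(\left(-9\right) 12 + 24\right) = 17329 + \left(-108 + 24\right) = 17329 - 84 = 17245$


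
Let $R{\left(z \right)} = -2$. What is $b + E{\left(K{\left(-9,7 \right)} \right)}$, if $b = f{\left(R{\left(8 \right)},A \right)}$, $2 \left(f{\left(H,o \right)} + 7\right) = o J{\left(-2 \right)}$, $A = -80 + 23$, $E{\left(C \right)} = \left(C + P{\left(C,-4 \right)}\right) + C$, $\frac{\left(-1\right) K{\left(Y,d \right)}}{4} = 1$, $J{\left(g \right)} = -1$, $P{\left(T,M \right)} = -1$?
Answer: $\frac{25}{2} \approx 12.5$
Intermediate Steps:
$K{\left(Y,d \right)} = -4$ ($K{\left(Y,d \right)} = \left(-4\right) 1 = -4$)
$E{\left(C \right)} = -1 + 2 C$ ($E{\left(C \right)} = \left(C - 1\right) + C = \left(-1 + C\right) + C = -1 + 2 C$)
$A = -57$
$f{\left(H,o \right)} = -7 - \frac{o}{2}$ ($f{\left(H,o \right)} = -7 + \frac{o \left(-1\right)}{2} = -7 + \frac{\left(-1\right) o}{2} = -7 - \frac{o}{2}$)
$b = \frac{43}{2}$ ($b = -7 - - \frac{57}{2} = -7 + \frac{57}{2} = \frac{43}{2} \approx 21.5$)
$b + E{\left(K{\left(-9,7 \right)} \right)} = \frac{43}{2} + \left(-1 + 2 \left(-4\right)\right) = \frac{43}{2} - 9 = \frac{25}{2}$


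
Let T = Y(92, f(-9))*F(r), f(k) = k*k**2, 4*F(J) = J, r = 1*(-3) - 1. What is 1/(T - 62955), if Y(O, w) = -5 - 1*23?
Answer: -1/62927 ≈ -1.5891e-5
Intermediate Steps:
r = -4 (r = -3 - 1 = -4)
F(J) = J/4
f(k) = k**3
Y(O, w) = -28 (Y(O, w) = -5 - 23 = -28)
T = 28 (T = -7*(-4) = -28*(-1) = 28)
1/(T - 62955) = 1/(28 - 62955) = 1/(-62927) = -1/62927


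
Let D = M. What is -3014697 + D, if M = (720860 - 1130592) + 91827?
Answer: -3332602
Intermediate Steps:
M = -317905 (M = -409732 + 91827 = -317905)
D = -317905
-3014697 + D = -3014697 - 317905 = -3332602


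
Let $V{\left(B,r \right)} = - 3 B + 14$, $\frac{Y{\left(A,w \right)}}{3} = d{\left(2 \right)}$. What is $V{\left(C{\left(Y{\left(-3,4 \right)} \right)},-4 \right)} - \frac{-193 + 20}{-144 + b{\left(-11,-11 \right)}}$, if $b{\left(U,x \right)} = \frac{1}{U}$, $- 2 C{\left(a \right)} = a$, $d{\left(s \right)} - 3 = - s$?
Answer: $\frac{54839}{3170} \approx 17.299$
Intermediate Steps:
$d{\left(s \right)} = 3 - s$
$Y{\left(A,w \right)} = 3$ ($Y{\left(A,w \right)} = 3 \left(3 - 2\right) = 3 \cdot 1 = 3$)
$C{\left(a \right)} = - \frac{a}{2}$
$V{\left(B,r \right)} = 14 - 3 B$
$V{\left(C{\left(Y{\left(-3,4 \right)} \right)},-4 \right)} - \frac{-193 + 20}{-144 + b{\left(-11,-11 \right)}} = \left(14 - 3 \left(\left(- \frac{1}{2}\right) 3\right)\right) - \frac{-193 + 20}{-144 + \frac{1}{-11}} = \left(14 - - \frac{9}{2}\right) - - \frac{173}{-144 - \frac{1}{11}} = \left(14 + \frac{9}{2}\right) - - \frac{173}{- \frac{1585}{11}} = \frac{37}{2} - \left(-173\right) \left(- \frac{11}{1585}\right) = \frac{37}{2} - \frac{1903}{1585} = \frac{54839}{3170}$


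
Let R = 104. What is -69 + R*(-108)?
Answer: -11301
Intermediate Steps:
-69 + R*(-108) = -69 + 104*(-108) = -69 - 11232 = -11301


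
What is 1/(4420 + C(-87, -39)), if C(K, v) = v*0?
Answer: 1/4420 ≈ 0.00022624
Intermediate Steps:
C(K, v) = 0
1/(4420 + C(-87, -39)) = 1/(4420 + 0) = 1/4420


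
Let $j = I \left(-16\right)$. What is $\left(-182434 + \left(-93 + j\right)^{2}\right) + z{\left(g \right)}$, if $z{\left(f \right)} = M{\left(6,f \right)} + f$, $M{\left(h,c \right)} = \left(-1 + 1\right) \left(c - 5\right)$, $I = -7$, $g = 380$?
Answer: $-181693$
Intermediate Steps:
$M{\left(h,c \right)} = 0$ ($M{\left(h,c \right)} = 0 \left(-5 + c\right) = 0$)
$j = 112$ ($j = \left(-7\right) \left(-16\right) = 112$)
$z{\left(f \right)} = f$ ($z{\left(f \right)} = 0 + f = f$)
$\left(-182434 + \left(-93 + j\right)^{2}\right) + z{\left(g \right)} = \left(-182434 + \left(-93 + 112\right)^{2}\right) + 380 = \left(-182434 + 19^{2}\right) + 380 = \left(-182434 + 361\right) + 380 = -182073 + 380 = -181693$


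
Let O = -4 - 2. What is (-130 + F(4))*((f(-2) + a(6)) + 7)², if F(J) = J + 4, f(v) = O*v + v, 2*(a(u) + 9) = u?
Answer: -14762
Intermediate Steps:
a(u) = -9 + u/2
O = -6
f(v) = -5*v (f(v) = -6*v + v = -5*v)
F(J) = 4 + J
(-130 + F(4))*((f(-2) + a(6)) + 7)² = (-130 + (4 + 4))*((-5*(-2) + (-9 + (½)*6)) + 7)² = (-130 + 8)*((10 + (-9 + 3)) + 7)² = -122*((10 - 6) + 7)² = -122*(4 + 7)² = -122*11² = -122*121 = -14762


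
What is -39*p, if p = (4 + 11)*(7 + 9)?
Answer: -9360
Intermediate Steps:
p = 240 (p = 15*16 = 240)
-39*p = -39*240 = -9360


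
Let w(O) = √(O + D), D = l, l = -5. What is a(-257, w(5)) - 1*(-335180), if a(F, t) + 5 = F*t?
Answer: 335175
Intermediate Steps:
D = -5
w(O) = √(-5 + O) (w(O) = √(O - 5) = √(-5 + O))
a(F, t) = -5 + F*t
a(-257, w(5)) - 1*(-335180) = (-5 - 257*√(-5 + 5)) - 1*(-335180) = (-5 - 257*√0) + 335180 = (-5 - 257*0) + 335180 = (-5 + 0) + 335180 = -5 + 335180 = 335175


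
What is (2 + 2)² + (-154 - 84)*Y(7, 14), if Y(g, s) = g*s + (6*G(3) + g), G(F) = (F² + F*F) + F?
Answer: -54962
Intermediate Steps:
G(F) = F + 2*F² (G(F) = (F² + F²) + F = 2*F² + F = F + 2*F²)
Y(g, s) = 126 + g + g*s (Y(g, s) = g*s + (6*(3*(1 + 2*3)) + g) = g*s + (6*(3*(1 + 6)) + g) = g*s + (6*(3*7) + g) = g*s + (6*21 + g) = g*s + (126 + g) = 126 + g + g*s)
(2 + 2)² + (-154 - 84)*Y(7, 14) = (2 + 2)² + (-154 - 84)*(126 + 7 + 7*14) = 4² - 238*(126 + 7 + 98) = 16 - 238*231 = 16 - 54978 = -54962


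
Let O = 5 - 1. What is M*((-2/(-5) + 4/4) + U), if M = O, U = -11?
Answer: -192/5 ≈ -38.400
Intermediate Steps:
O = 4
M = 4
M*((-2/(-5) + 4/4) + U) = 4*((-2/(-5) + 4/4) - 11) = 4*((-2*(-⅕) + 4*(¼)) - 11) = 4*((⅖ + 1) - 11) = 4*(7/5 - 11) = 4*(-48/5) = -192/5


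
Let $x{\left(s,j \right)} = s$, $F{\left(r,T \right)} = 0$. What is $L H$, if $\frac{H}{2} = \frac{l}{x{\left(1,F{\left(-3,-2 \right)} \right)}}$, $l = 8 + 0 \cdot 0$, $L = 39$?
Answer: $624$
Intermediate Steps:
$l = 8$ ($l = 8 + 0 = 8$)
$H = 16$ ($H = 2 \cdot \frac{8}{1} = 2 \cdot 8 \cdot 1 = 2 \cdot 8 = 16$)
$L H = 39 \cdot 16 = 624$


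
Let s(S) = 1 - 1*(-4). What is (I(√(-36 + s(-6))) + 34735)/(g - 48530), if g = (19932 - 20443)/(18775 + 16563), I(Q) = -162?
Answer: -1221740674/1714953651 ≈ -0.71240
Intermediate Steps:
s(S) = 5 (s(S) = 1 + 4 = 5)
g = -511/35338 ≈ -0.014460
(I(√(-36 + s(-6))) + 34735)/(g - 48530) = (-162 + 34735)/(-511/35338 - 48530) = 34573/(-1714953651/35338) = 34573*(-35338/1714953651) = -1221740674/1714953651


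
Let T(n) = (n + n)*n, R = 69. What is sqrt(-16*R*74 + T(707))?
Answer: sqrt(918002) ≈ 958.12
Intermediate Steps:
T(n) = 2*n**2 (T(n) = (2*n)*n = 2*n**2)
sqrt(-16*R*74 + T(707)) = sqrt(-16*69*74 + 2*707**2) = sqrt(-1104*74 + 2*499849) = sqrt(-81696 + 999698) = sqrt(918002)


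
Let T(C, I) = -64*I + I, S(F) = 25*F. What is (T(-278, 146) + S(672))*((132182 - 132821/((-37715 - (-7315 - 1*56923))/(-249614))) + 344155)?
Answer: 16575207978890/1263 ≈ 1.3124e+10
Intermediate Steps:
T(C, I) = -63*I
(T(-278, 146) + S(672))*((132182 - 132821/((-37715 - (-7315 - 1*56923))/(-249614))) + 344155) = (-63*146 + 25*672)*((132182 - 132821/((-37715 - (-7315 - 1*56923))/(-249614))) + 344155) = (-9198 + 16800)*((132182 - 132821/((-37715 - (-7315 - 56923))*(-1/249614))) + 344155) = 7602*((132182 - 132821/((-37715 - 1*(-64238))*(-1/249614))) + 344155) = 7602*((132182 - 132821/((-37715 + 64238)*(-1/249614))) + 344155) = 7602*((132182 - 132821/(26523*(-1/249614))) + 344155) = 7602*((132182 - 132821/(-26523/249614)) + 344155) = 7602*((132182 - 132821*(-249614)/26523) + 344155) = 7602*((132182 - 1*(-33153981094/26523)) + 344155) = 7602*((132182 + 33153981094/26523) + 344155) = 7602*(36659844280/26523 + 344155) = 7602*(45787867345/26523) = 16575207978890/1263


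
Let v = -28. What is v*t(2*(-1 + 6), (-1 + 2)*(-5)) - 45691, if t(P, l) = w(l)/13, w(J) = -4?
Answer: -593871/13 ≈ -45682.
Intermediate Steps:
t(P, l) = -4/13
v*t(2*(-1 + 6), (-1 + 2)*(-5)) - 45691 = -28*(-4/13) - 45691 = 112/13 - 45691 = -593871/13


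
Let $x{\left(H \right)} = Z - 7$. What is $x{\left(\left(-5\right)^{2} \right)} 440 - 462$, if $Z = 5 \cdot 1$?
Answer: $-1342$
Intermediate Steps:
$Z = 5$
$x{\left(H \right)} = -2$ ($x{\left(H \right)} = 5 - 7 = -2$)
$x{\left(\left(-5\right)^{2} \right)} 440 - 462 = \left(-2\right) 440 - 462 = -880 - 462 = -1342$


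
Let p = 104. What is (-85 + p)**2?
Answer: 361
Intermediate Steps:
(-85 + p)**2 = (-85 + 104)**2 = 19**2 = 361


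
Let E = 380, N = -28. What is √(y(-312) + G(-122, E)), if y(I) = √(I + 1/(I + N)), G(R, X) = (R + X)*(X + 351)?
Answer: √(5450482200 + 170*I*√9016885)/170 ≈ 434.28 + 0.020337*I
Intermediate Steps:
G(R, X) = (351 + X)*(R + X) (G(R, X) = (R + X)*(351 + X) = (351 + X)*(R + X))
y(I) = √(I + 1/(-28 + I)) (y(I) = √(I + 1/(I - 28)) = √(I + 1/(-28 + I)))
√(y(-312) + G(-122, E)) = √(√((1 - 312*(-28 - 312))/(-28 - 312)) + (380² + 351*(-122) + 351*380 - 122*380)) = √(√((1 - 312*(-340))/(-340)) + (144400 - 42822 + 133380 - 46360)) = √(√(-(1 + 106080)/340) + 188598) = √(√(-1/340*106081) + 188598) = √(√(-106081/340) + 188598) = √(I*√9016885/170 + 188598) = √(188598 + I*√9016885/170)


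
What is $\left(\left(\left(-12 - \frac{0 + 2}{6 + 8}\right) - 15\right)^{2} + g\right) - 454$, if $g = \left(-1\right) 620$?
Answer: $- \frac{16526}{49} \approx -337.27$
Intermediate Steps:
$g = -620$
$\left(\left(\left(-12 - \frac{0 + 2}{6 + 8}\right) - 15\right)^{2} + g\right) - 454 = \left(\left(\left(-12 - \frac{0 + 2}{6 + 8}\right) - 15\right)^{2} - 620\right) - 454 = \left(\left(\left(-12 - \frac{2}{14}\right) - 15\right)^{2} - 620\right) - 454 = \left(\left(\left(-12 - 2 \cdot \frac{1}{14}\right) - 15\right)^{2} - 620\right) - 454 = \left(\left(\left(-12 - \frac{1}{7}\right) - 15\right)^{2} - 620\right) - 454 = \left(\left(- \frac{85}{7} - 15\right)^{2} - 620\right) - 454 = \left(\left(- \frac{190}{7}\right)^{2} - 620\right) - 454 = \left(\frac{36100}{49} - 620\right) - 454 = \frac{5720}{49} - 454 = - \frac{16526}{49}$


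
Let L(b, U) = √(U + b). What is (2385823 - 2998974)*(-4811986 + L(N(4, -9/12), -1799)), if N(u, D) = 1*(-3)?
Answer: 2950474027886 - 613151*I*√1802 ≈ 2.9505e+12 - 2.6028e+7*I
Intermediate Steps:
N(u, D) = -3
(2385823 - 2998974)*(-4811986 + L(N(4, -9/12), -1799)) = (2385823 - 2998974)*(-4811986 + √(-1799 - 3)) = -613151*(-4811986 + √(-1802)) = -613151*(-4811986 + I*√1802) = 2950474027886 - 613151*I*√1802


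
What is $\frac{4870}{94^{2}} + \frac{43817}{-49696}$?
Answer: $- \frac{36286873}{109778464} \approx -0.33055$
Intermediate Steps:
$\frac{4870}{94^{2}} + \frac{43817}{-49696} = \frac{4870}{8836} + 43817 \left(- \frac{1}{49696}\right) = 4870 \cdot \frac{1}{8836} - \frac{43817}{49696} = \frac{2435}{4418} - \frac{43817}{49696} = - \frac{36286873}{109778464}$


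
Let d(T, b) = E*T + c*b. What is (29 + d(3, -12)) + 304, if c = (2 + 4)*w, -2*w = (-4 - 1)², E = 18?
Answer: 1287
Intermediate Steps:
w = -25/2 (w = -(-4 - 1)²/2 = -½*(-5)² = -½*25 = -25/2 ≈ -12.500)
c = -75 (c = (2 + 4)*(-25/2) = 6*(-25/2) = -75)
d(T, b) = -75*b + 18*T (d(T, b) = 18*T - 75*b = -75*b + 18*T)
(29 + d(3, -12)) + 304 = (29 + (-75*(-12) + 18*3)) + 304 = (29 + (900 + 54)) + 304 = (29 + 954) + 304 = 983 + 304 = 1287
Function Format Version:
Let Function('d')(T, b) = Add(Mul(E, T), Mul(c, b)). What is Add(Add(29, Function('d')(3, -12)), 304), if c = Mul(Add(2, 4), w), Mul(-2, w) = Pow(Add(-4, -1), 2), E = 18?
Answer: 1287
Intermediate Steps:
w = Rational(-25, 2) (w = Mul(Rational(-1, 2), Pow(Add(-4, -1), 2)) = Mul(Rational(-1, 2), Pow(-5, 2)) = Mul(Rational(-1, 2), 25) = Rational(-25, 2) ≈ -12.500)
c = -75 (c = Mul(Add(2, 4), Rational(-25, 2)) = Mul(6, Rational(-25, 2)) = -75)
Function('d')(T, b) = Add(Mul(-75, b), Mul(18, T)) (Function('d')(T, b) = Add(Mul(18, T), Mul(-75, b)) = Add(Mul(-75, b), Mul(18, T)))
Add(Add(29, Function('d')(3, -12)), 304) = Add(Add(29, Add(Mul(-75, -12), Mul(18, 3))), 304) = Add(Add(29, Add(900, 54)), 304) = Add(Add(29, 954), 304) = Add(983, 304) = 1287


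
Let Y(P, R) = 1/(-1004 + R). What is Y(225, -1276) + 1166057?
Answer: 2658609959/2280 ≈ 1.1661e+6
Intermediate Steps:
Y(225, -1276) + 1166057 = 1/(-1004 - 1276) + 1166057 = 1/(-2280) + 1166057 = -1/2280 + 1166057 = 2658609959/2280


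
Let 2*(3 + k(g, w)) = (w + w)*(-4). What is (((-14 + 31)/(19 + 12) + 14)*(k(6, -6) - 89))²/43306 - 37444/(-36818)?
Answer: 9046650983634/383064283997 ≈ 23.617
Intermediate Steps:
k(g, w) = -3 - 4*w (k(g, w) = -3 + ((w + w)*(-4))/2 = -3 + ((2*w)*(-4))/2 = -3 + (-8*w)/2 = -3 - 4*w)
(((-14 + 31)/(19 + 12) + 14)*(k(6, -6) - 89))²/43306 - 37444/(-36818) = (((-14 + 31)/(19 + 12) + 14)*((-3 - 4*(-6)) - 89))²/43306 - 37444/(-36818) = ((17/31 + 14)*((-3 + 24) - 89))²*(1/43306) - 37444*(-1/36818) = ((17*(1/31) + 14)*(21 - 89))²*(1/43306) + 18722/18409 = ((17/31 + 14)*(-68))²*(1/43306) + 18722/18409 = ((451/31)*(-68))²*(1/43306) + 18722/18409 = (-30668/31)²*(1/43306) + 18722/18409 = (940526224/961)*(1/43306) + 18722/18409 = 470263112/20808533 + 18722/18409 = 9046650983634/383064283997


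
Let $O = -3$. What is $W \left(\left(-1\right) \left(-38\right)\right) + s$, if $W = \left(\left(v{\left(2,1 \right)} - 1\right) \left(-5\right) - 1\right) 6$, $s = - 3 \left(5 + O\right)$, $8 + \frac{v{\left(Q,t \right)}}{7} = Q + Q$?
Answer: $32826$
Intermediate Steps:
$v{\left(Q,t \right)} = -56 + 14 Q$ ($v{\left(Q,t \right)} = -56 + 7 \left(Q + Q\right) = -56 + 7 \cdot 2 Q = -56 + 14 Q$)
$s = -6$ ($s = - 3 \left(5 - 3\right) = \left(-3\right) 2 = -6$)
$W = 864$ ($W = \left(\left(\left(-56 + 14 \cdot 2\right) - 1\right) \left(-5\right) - 1\right) 6 = \left(\left(\left(-56 + 28\right) - 1\right) \left(-5\right) - 1\right) 6 = \left(\left(-28 - 1\right) \left(-5\right) - 1\right) 6 = \left(\left(-29\right) \left(-5\right) - 1\right) 6 = \left(145 - 1\right) 6 = 144 \cdot 6 = 864$)
$W \left(\left(-1\right) \left(-38\right)\right) + s = 864 \left(\left(-1\right) \left(-38\right)\right) - 6 = 864 \cdot 38 - 6 = 32832 - 6 = 32826$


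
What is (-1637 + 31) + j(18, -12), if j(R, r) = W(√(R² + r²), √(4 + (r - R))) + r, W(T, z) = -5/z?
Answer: -1618 + 5*I*√26/26 ≈ -1618.0 + 0.98058*I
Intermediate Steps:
j(R, r) = r - 5/√(4 + r - R) (j(R, r) = -5/√(4 + (r - R)) + r = -5/√(4 + r - R) + r = r - 5/√(4 + r - R))
(-1637 + 31) + j(18, -12) = (-1637 + 31) + (-12 - 5/√(4 - 12 - 1*18)) = -1606 + (-12 - 5/√(4 - 12 - 18)) = -1606 + (-12 - (-5)*I*√26/26) = -1606 + (-12 + 5*I*√26/26) = -1618 + 5*I*√26/26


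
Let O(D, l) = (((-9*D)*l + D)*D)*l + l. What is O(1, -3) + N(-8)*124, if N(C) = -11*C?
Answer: 10825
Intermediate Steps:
O(D, l) = l + D*l*(D - 9*D*l) (O(D, l) = ((-9*D*l + D)*D)*l + l = ((D - 9*D*l)*D)*l + l = (D*(D - 9*D*l))*l + l = D*l*(D - 9*D*l) + l = l + D*l*(D - 9*D*l))
O(1, -3) + N(-8)*124 = -3*(1 + 1² - 9*(-3)*1²) - 11*(-8)*124 = -3*(1 + 1 - 9*(-3)*1) + 88*124 = -3*(1 + 1 + 27) + 10912 = -3*29 + 10912 = -87 + 10912 = 10825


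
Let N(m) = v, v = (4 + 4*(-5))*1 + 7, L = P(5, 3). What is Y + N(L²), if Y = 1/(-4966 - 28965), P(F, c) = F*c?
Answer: -305380/33931 ≈ -9.0000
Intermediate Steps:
L = 15 (L = 5*3 = 15)
Y = -1/33931 (Y = 1/(-33931) = -1/33931 ≈ -2.9472e-5)
v = -9 (v = (4 - 20)*1 + 7 = -16*1 + 7 = -16 + 7 = -9)
N(m) = -9
Y + N(L²) = -1/33931 - 9 = -305380/33931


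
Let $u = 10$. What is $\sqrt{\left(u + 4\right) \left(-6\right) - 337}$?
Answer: $i \sqrt{421} \approx 20.518 i$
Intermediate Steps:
$\sqrt{\left(u + 4\right) \left(-6\right) - 337} = \sqrt{\left(10 + 4\right) \left(-6\right) - 337} = \sqrt{14 \left(-6\right) - 337} = \sqrt{-84 - 337} = \sqrt{-421} = i \sqrt{421}$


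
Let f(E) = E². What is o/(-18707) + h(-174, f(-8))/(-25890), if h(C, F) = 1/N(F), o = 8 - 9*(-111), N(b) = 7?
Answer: -182517317/3390269610 ≈ -0.053836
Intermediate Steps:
o = 1007 (o = 8 + 999 = 1007)
h(C, F) = ⅐ (h(C, F) = 1/7 = ⅐)
o/(-18707) + h(-174, f(-8))/(-25890) = 1007/(-18707) + (⅐)/(-25890) = 1007*(-1/18707) + (⅐)*(-1/25890) = -1007/18707 - 1/181230 = -182517317/3390269610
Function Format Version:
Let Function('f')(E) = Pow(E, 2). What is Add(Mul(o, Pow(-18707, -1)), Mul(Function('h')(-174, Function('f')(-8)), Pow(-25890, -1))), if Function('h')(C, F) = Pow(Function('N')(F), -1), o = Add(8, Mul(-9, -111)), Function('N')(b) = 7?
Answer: Rational(-182517317, 3390269610) ≈ -0.053836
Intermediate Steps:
o = 1007 (o = Add(8, 999) = 1007)
Function('h')(C, F) = Rational(1, 7) (Function('h')(C, F) = Pow(7, -1) = Rational(1, 7))
Add(Mul(o, Pow(-18707, -1)), Mul(Function('h')(-174, Function('f')(-8)), Pow(-25890, -1))) = Add(Mul(1007, Pow(-18707, -1)), Mul(Rational(1, 7), Pow(-25890, -1))) = Add(Mul(1007, Rational(-1, 18707)), Mul(Rational(1, 7), Rational(-1, 25890))) = Add(Rational(-1007, 18707), Rational(-1, 181230)) = Rational(-182517317, 3390269610)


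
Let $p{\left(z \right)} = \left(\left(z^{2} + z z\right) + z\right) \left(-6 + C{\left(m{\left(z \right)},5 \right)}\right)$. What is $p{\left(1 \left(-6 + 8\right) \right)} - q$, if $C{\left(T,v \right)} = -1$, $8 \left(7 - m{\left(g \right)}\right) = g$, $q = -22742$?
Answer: $22672$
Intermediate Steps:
$m{\left(g \right)} = 7 - \frac{g}{8}$
$p{\left(z \right)} = - 14 z^{2} - 7 z$ ($p{\left(z \right)} = \left(\left(z^{2} + z z\right) + z\right) \left(-6 - 1\right) = \left(\left(z^{2} + z^{2}\right) + z\right) \left(-7\right) = \left(2 z^{2} + z\right) \left(-7\right) = \left(z + 2 z^{2}\right) \left(-7\right) = - 14 z^{2} - 7 z$)
$p{\left(1 \left(-6 + 8\right) \right)} - q = - 7 \cdot 1 \left(-6 + 8\right) \left(1 + 2 \cdot 1 \left(-6 + 8\right)\right) - -22742 = - 7 \cdot 1 \cdot 2 \left(1 + 2 \cdot 1 \cdot 2\right) + 22742 = \left(-7\right) 2 \left(1 + 2 \cdot 2\right) + 22742 = \left(-7\right) 2 \left(1 + 4\right) + 22742 = \left(-7\right) 2 \cdot 5 + 22742 = -70 + 22742 = 22672$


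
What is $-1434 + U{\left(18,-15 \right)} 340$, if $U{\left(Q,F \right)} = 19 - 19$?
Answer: $-1434$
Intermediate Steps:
$U{\left(Q,F \right)} = 0$
$-1434 + U{\left(18,-15 \right)} 340 = -1434 + 0 \cdot 340 = -1434 + 0 = -1434$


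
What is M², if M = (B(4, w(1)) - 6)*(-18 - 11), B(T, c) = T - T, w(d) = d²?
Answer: 30276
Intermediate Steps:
B(T, c) = 0
M = 174 (M = (0 - 6)*(-18 - 11) = -6*(-29) = 174)
M² = 174² = 30276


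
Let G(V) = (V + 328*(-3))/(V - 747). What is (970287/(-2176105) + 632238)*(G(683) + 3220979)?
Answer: 283614634785046512771/139270720 ≈ 2.0364e+12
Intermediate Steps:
G(V) = (-984 + V)/(-747 + V) (G(V) = (V - 984)/(-747 + V) = (-984 + V)/(-747 + V))
(970287/(-2176105) + 632238)*(G(683) + 3220979) = (970287/(-2176105) + 632238)*((-984 + 683)/(-747 + 683) + 3220979) = (970287*(-1/2176105) + 632238)*(-301/(-64) + 3220979) = (-970287/2176105 + 632238)*(-1/64*(-301) + 3220979) = 1375815302703*(301/64 + 3220979)/2176105 = (1375815302703/2176105)*(206142957/64) = 283614634785046512771/139270720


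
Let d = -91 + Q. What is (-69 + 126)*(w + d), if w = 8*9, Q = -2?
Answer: -1197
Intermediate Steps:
d = -93 (d = -91 - 2 = -93)
w = 72
(-69 + 126)*(w + d) = (-69 + 126)*(72 - 93) = 57*(-21) = -1197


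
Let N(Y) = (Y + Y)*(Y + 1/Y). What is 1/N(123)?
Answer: 1/30260 ≈ 3.3047e-5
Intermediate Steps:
N(Y) = 2*Y*(Y + 1/Y) (N(Y) = (2*Y)*(Y + 1/Y) = 2*Y*(Y + 1/Y))
1/N(123) = 1/(2 + 2*123²) = 1/(2 + 2*15129) = 1/(2 + 30258) = 1/30260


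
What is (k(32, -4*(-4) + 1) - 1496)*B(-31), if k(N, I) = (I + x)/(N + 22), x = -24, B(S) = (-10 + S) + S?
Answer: 323164/3 ≈ 1.0772e+5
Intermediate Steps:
B(S) = -10 + 2*S
k(N, I) = (-24 + I)/(22 + N) (k(N, I) = (I - 24)/(N + 22) = (-24 + I)/(22 + N))
(k(32, -4*(-4) + 1) - 1496)*B(-31) = ((-24 + (-4*(-4) + 1))/(22 + 32) - 1496)*(-10 + 2*(-31)) = ((-24 + (16 + 1))/54 - 1496)*(-10 - 62) = ((-24 + 17)/54 - 1496)*(-72) = ((1/54)*(-7) - 1496)*(-72) = (-7/54 - 1496)*(-72) = -80791/54*(-72) = 323164/3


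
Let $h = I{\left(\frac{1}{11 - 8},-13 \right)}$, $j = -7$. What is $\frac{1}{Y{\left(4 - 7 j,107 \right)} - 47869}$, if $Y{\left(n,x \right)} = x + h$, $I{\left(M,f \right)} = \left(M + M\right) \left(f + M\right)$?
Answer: $- \frac{9}{429934} \approx -2.0933 \cdot 10^{-5}$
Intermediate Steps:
$I{\left(M,f \right)} = 2 M \left(M + f\right)$
$h = - \frac{76}{9}$ ($h = \frac{2 \left(\frac{1}{11 - 8} - 13\right)}{11 - 8} = \frac{2 \left(\frac{1}{3} - 13\right)}{3} = 2 \cdot \frac{1}{3} \left(\frac{1}{3} - 13\right) = 2 \cdot \frac{1}{3} \left(- \frac{38}{3}\right) = - \frac{76}{9} \approx -8.4444$)
$Y{\left(n,x \right)} = - \frac{76}{9} + x$ ($Y{\left(n,x \right)} = x - \frac{76}{9} = - \frac{76}{9} + x$)
$\frac{1}{Y{\left(4 - 7 j,107 \right)} - 47869} = \frac{1}{\left(- \frac{76}{9} + 107\right) - 47869} = \frac{1}{\frac{887}{9} - 47869} = \frac{1}{- \frac{429934}{9}} = - \frac{9}{429934}$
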